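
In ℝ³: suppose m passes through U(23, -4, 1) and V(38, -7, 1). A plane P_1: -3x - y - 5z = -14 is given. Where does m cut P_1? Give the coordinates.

(3, 0, 1)

A direction vector for m is V − U = (15, -3, 0).
Substitute r = (23, -4, 1) + t(15, -3, 0) into the plane: -70 + (-42)t = -14, so t = -4/3.
Intersection: (23, -4, 1) + (-4/3)·(15, -3, 0) = (3, 0, 1).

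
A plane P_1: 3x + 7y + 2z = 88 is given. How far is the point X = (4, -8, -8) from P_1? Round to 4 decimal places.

18.7960

n·X − d = (3)·(4) + (7)·(-8) + (2)·(-8) − 88 = -148; |n| = √62.
Distance = |-148| / √62 = 148/√62 ≈ 18.7960.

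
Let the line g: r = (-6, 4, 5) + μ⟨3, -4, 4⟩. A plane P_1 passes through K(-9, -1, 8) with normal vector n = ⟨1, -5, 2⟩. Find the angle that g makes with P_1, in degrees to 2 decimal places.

P_1: n·r = n·K gives x - 5y + 2z = 12.
sin θ = |n·v| / (|n||v|) = |31| / (√30 · √41) = 0.88391.
θ ≈ 62.12°.

62.12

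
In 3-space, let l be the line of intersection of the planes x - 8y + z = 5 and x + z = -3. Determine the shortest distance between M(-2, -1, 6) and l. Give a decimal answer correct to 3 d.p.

Direction of l: (1, -8, 1) × (1, 0, 1) = (-8, 0, 8).
A point on l: solving the two plane equations with x = 3 gives (3, -1, -6).
Taking (3, -1, -6) on l with direction v = (-8, 0, 8): w = M − (3, -1, -6) = (-5, 0, 12), and w × v = (0, -56, 0).
Distance = |w × v| / |v| = √3136 / √128 ≈ 4.950.

4.950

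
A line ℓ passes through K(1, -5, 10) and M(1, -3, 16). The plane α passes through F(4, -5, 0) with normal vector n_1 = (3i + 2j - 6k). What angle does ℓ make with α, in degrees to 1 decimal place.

A direction vector for ℓ is M − K = (0, 2, 6).
α: n_1·r = n_1·F gives 3x + 2y - 6z = 2.
sin θ = |n·v| / (|n||v|) = |-32| / (√49 · √40) = 0.72281.
θ ≈ 46.3°.

46.3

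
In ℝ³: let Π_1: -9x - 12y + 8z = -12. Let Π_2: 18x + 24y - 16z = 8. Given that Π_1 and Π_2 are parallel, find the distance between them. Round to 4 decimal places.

Rescale Π_2 by 1/(-2): -9x - 12y + 8z = -4. Then distance = |-12 − (-4)| / √289 ≈ 0.4706.

0.4706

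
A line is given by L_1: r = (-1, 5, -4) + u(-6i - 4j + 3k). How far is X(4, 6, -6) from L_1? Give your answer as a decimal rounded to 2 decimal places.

1.94

Taking (-1, 5, -4) on L_1 with direction v = (-6, -4, 3): w = X − (-1, 5, -4) = (5, 1, -2), and w × v = (-5, -3, -14).
Distance = |w × v| / |v| = √230 / √61 ≈ 1.94.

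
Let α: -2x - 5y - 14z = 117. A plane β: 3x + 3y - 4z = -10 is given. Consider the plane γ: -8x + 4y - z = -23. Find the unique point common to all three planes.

(-1, -9, -5)

Solving the 3×3 linear system -2x - 5y - 14z = 117, 3x + 3y - 4z = -10, -8x + 4y - z = -23 (e.g. by elimination or Cramer's rule, determinant = -705) gives (-1, -9, -5).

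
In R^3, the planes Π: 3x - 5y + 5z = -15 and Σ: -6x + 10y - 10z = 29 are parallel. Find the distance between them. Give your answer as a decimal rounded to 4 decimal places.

Rescale Σ by 1/(-2): 3x - 5y + 5z = -29/2. Then distance = |-15 − (-29/2)| / √59 ≈ 0.0651.

0.0651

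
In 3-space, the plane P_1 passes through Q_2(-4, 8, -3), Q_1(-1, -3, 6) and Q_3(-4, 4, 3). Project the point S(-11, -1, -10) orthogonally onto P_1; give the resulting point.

(-1, 5, -6)

Q_2Q_1 = (3, -11, 9), Q_2Q_3 = (0, -4, 6); a normal to P_1 is Q_2Q_1 × Q_2Q_3 = (-30, -18, -12).
Using Q_2: P_1 has equation -30x - 18y - 12z = 12.
Foot = S − λn with λ = (n·S − d)/|n|² = (468 − 12)/1368 = 1/3.
Foot = (-11, -1, -10) − (1/3)·(-30, -18, -12) = (-1, 5, -6).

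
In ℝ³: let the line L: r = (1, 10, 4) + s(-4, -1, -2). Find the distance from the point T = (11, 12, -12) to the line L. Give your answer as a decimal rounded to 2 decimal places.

Taking (1, 10, 4) on L with direction v = (-4, -1, -2): w = T − (1, 10, 4) = (10, 2, -16), and w × v = (-20, 84, -2).
Distance = |w × v| / |v| = √7460 / √21 ≈ 18.85.

18.85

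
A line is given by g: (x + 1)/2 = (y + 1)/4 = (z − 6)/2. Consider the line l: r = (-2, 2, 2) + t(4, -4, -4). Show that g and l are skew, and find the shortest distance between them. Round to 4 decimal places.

g has direction (2, 4, 2) through (-1, -1, 6).
Common perpendicular direction n = (2, 4, 2) × (4, -4, -4) = (-8, 16, -24).
With w = (-2, 2, 2) − (-1, -1, 6) = (-1, 3, -4), w · n = 152.
Since n ≠ 0 the lines are not parallel, and w · n = 152 ≠ 0 so they do not intersect; hence they are skew.
Distance = |w · n| / |n| = |152| / √896 ≈ 5.0780.

5.0780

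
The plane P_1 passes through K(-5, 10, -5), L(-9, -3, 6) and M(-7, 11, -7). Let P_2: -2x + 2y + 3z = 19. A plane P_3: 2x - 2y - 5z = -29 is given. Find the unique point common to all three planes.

(1, 3, 5)

KL = (-4, -13, 11), KM = (-2, 1, -2); a normal to P_1 is KL × KM = (15, -30, -30).
Using K: P_1 has equation 15x - 30y - 30z = -225.
Solving the 3×3 linear system 15x - 30y - 30z = -225, -2x + 2y + 3z = 19, 2x - 2y - 5z = -29 (e.g. by elimination or Cramer's rule, determinant = 60) gives (1, 3, 5).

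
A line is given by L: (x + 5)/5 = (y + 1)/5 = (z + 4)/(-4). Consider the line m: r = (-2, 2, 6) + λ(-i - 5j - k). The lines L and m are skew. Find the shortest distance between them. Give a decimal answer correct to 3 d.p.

L has direction (5, 5, -4) through (-5, -1, -4).
Common perpendicular direction n = (5, 5, -4) × (-1, -5, -1) = (-25, 9, -20).
With w = (-2, 2, 6) − (-5, -1, -4) = (3, 3, 10), w · n = -248.
Distance = |w · n| / |n| = |-248| / √1106 ≈ 7.457.

7.457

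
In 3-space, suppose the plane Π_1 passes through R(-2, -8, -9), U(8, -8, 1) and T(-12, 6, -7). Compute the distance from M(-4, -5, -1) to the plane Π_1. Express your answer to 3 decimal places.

RU = (10, 0, 10), RT = (-10, 14, 2); a normal to Π_1 is RU × RT = (-140, -120, 140).
Using R: Π_1 has equation -140x - 120y + 140z = -20.
n·M − d = (-140)·(-4) + (-120)·(-5) + (140)·(-1) − (-20) = 1040; |n| = √53600.
Distance = |1040| / √53600 = 1040/√53600 ≈ 4.492.

4.492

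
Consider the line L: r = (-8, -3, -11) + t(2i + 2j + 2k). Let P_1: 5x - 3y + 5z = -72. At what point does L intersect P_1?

(-6, -1, -9)

Substitute r = (-8, -3, -11) + t(2, 2, 2) into the plane: -86 + 14t = -72, so t = 1.
Intersection: (-8, -3, -11) + 1·(2, 2, 2) = (-6, -1, -9).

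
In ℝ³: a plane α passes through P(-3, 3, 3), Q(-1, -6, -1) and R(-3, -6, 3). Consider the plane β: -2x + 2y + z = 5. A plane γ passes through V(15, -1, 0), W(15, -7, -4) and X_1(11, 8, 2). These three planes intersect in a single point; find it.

PQ = (2, -9, -4), PR = (0, -9, 0); a normal to α is PQ × PR = (-36, 0, -18).
Using P: α has equation -36x - 18z = 54.
VW = (0, -6, -4), VX_1 = (-4, 9, 2); a normal to γ is VW × VX_1 = (24, 16, -24).
Using V: γ has equation 24x + 16y - 24z = 344.
Solving the 3×3 linear system -36x - 18z = 54, -2x + 2y + z = 5, 24x + 16y - 24z = 344 (e.g. by elimination or Cramer's rule, determinant = 3744) gives (2, 8, -7).

(2, 8, -7)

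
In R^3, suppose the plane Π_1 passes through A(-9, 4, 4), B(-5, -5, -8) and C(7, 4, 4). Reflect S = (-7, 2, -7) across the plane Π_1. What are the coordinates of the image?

AB = (4, -9, -12), AC = (16, 0, 0); a normal to Π_1 is AB × AC = (0, -192, 144).
Using A: Π_1 has equation -192y + 144z = -192.
λ = (n·S − d)/|n|² = (-1392 − (-192))/57600 = -1/48.
Reflection = S − 2λn = (-7, 2, -7) − (-1/24)·(0, -192, 144) = (-7, -6, -1).

(-7, -6, -1)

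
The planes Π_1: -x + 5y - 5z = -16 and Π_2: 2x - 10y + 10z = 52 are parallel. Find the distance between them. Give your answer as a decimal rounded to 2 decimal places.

1.40

Rescale Π_2 by 1/(-2): -x + 5y - 5z = -26. Then distance = |-16 − (-26)| / √51 ≈ 1.40.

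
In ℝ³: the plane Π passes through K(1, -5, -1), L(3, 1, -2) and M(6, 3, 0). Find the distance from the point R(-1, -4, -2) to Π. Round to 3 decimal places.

KL = (2, 6, -1), KM = (5, 8, 1); a normal to Π is KL × KM = (14, -7, -14).
Using K: Π has equation 14x - 7y - 14z = 63.
n·R − d = (14)·(-1) + (-7)·(-4) + (-14)·(-2) − 63 = -21; |n| = √441.
Distance = |-21| / √441 = 21/√441 ≈ 1.000.

1.000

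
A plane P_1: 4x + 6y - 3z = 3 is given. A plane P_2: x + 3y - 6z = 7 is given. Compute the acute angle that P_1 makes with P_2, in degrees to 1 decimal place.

41.0

cos θ = |n₁·n₂| / (|n₁||n₂|) = |40| / (√61 · √46).
θ = arccos(0.75512) ≈ 41.0°.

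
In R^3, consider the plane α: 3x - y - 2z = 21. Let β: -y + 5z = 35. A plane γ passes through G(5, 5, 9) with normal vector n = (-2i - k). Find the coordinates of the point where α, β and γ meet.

(7, -10, 5)

γ: n·r = n·G gives -2x - z = -19.
Solving the 3×3 linear system 3x - y - 2z = 21, -y + 5z = 35, -2x - z = -19 (e.g. by elimination or Cramer's rule, determinant = 17) gives (7, -10, 5).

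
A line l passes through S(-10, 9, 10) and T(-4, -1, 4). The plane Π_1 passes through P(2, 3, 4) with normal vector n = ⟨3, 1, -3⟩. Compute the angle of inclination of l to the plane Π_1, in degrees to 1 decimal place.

A direction vector for l is T − S = (6, -10, -6).
Π_1: n·r = n·P gives 3x + y - 3z = -3.
sin θ = |n·v| / (|n||v|) = |26| / (√19 · √172) = 0.45481.
θ ≈ 27.1°.

27.1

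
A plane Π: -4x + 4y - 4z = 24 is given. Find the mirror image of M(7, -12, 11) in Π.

λ = (n·M − d)/|n|² = (-120 − 24)/48 = -3.
Reflection = M − 2λn = (7, -12, 11) − (-6)·(-4, 4, -4) = (-17, 12, -13).

(-17, 12, -13)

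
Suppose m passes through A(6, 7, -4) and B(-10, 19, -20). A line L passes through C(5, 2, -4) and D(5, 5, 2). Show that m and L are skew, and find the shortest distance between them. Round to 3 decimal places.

A direction vector for m is B − A = (-16, 12, -16).
A direction vector for L is D − C = (0, 3, 6).
Common perpendicular direction n = (-16, 12, -16) × (0, 3, 6) = (120, 96, -48).
With w = (5, 2, -4) − (6, 7, -4) = (-1, -5, 0), w · n = -600.
Since n ≠ 0 the lines are not parallel, and w · n = -600 ≠ 0 so they do not intersect; hence they are skew.
Distance = |w · n| / |n| = |-600| / √25920 ≈ 3.727.

3.727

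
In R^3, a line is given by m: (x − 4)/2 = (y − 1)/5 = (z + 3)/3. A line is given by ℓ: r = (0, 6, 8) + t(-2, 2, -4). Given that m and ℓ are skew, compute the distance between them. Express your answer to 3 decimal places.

9.055

m has direction (2, 5, 3) through (4, 1, -3).
Common perpendicular direction n = (2, 5, 3) × (-2, 2, -4) = (-26, 2, 14).
With w = (0, 6, 8) − (4, 1, -3) = (-4, 5, 11), w · n = 268.
Distance = |w · n| / |n| = |268| / √876 ≈ 9.055.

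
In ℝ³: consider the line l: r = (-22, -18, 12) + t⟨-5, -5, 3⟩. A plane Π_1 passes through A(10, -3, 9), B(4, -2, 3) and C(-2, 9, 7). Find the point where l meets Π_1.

(-2, 2, 0)

AB = (-6, 1, -6), AC = (-12, 12, -2); a normal to Π_1 is AB × AC = (70, 60, -60).
Using A: Π_1 has equation 70x + 60y - 60z = -20.
Substitute r = (-22, -18, 12) + t(-5, -5, 3) into the plane: -3340 + (-830)t = -20, so t = -4.
Intersection: (-22, -18, 12) + (-4)·(-5, -5, 3) = (-2, 2, 0).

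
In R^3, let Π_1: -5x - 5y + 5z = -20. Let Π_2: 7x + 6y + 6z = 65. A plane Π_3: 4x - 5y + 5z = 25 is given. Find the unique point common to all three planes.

Solving the 3×3 linear system -5x - 5y + 5z = -20, 7x + 6y + 6z = 65, 4x - 5y + 5z = 25 (e.g. by elimination or Cramer's rule, determinant = -540) gives (5, 2, 3).

(5, 2, 3)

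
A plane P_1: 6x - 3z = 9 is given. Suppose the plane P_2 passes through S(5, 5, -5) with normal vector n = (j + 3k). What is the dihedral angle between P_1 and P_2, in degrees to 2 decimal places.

64.90

P_2: n·r = n·S gives y + 3z = -10.
cos θ = |n₁·n₂| / (|n₁||n₂|) = |-9| / (√45 · √10).
θ = arccos(0.42426) ≈ 64.90°.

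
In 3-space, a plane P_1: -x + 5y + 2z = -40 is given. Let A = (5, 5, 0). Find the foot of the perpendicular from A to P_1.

Foot = A − λn with λ = (n·A − d)/|n|² = (20 − (-40))/30 = 2.
Foot = (5, 5, 0) − 2·(-1, 5, 2) = (7, -5, -4).

(7, -5, -4)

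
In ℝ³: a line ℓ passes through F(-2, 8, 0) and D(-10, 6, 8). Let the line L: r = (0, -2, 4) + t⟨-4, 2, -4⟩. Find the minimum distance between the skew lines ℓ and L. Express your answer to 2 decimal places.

A direction vector for ℓ is D − F = (-8, -2, 8).
Common perpendicular direction n = (-8, -2, 8) × (-4, 2, -4) = (-8, -64, -24).
With w = (0, -2, 4) − (-2, 8, 0) = (2, -10, 4), w · n = 528.
Distance = |w · n| / |n| = |528| / √4736 ≈ 7.67.

7.67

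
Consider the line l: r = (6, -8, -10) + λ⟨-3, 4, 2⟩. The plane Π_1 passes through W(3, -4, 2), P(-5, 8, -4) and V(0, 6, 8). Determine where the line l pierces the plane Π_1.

WP = (-8, 12, -6), WV = (-3, 10, 6); a normal to Π_1 is WP × WV = (132, 66, -44).
Using W: Π_1 has equation 132x + 66y - 44z = 44.
Substitute r = (6, -8, -10) + t(-3, 4, 2) into the plane: 704 + (-220)t = 44, so t = 3.
Intersection: (6, -8, -10) + 3·(-3, 4, 2) = (-3, 4, -4).

(-3, 4, -4)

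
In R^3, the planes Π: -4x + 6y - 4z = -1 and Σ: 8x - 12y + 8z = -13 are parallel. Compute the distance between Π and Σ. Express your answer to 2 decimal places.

Rescale Σ by 1/(-2): -4x + 6y - 4z = 13/2. Then distance = |-1 − (13/2)| / √68 ≈ 0.91.

0.91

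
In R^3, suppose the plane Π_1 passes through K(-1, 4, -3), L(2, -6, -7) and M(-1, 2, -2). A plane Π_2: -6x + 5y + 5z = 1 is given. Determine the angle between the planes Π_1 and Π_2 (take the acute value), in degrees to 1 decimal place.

69.3

KL = (3, -10, -4), KM = (0, -2, 1); a normal to Π_1 is KL × KM = (-18, -3, -6).
Using K: Π_1 has equation -18x - 3y - 6z = 24.
cos θ = |n₁·n₂| / (|n₁||n₂|) = |63| / (√369 · √86).
θ = arccos(0.35365) ≈ 69.3°.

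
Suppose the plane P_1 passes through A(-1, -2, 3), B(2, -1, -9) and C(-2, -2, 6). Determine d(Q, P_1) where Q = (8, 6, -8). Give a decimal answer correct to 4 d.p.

AB = (3, 1, -12), AC = (-1, 0, 3); a normal to P_1 is AB × AC = (3, 3, 1).
Using A: P_1 has equation 3x + 3y + z = -6.
n·Q − d = (3)·(8) + (3)·(6) + (1)·(-8) − (-6) = 40; |n| = √19.
Distance = |40| / √19 = 40/√19 ≈ 9.1766.

9.1766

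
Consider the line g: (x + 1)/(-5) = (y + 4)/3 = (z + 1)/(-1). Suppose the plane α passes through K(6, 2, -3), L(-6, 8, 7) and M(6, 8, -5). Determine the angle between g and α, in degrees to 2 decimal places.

g has direction (-5, 3, -1) through (-1, -4, -1).
KL = (-12, 6, 10), KM = (0, 6, -2); a normal to α is KL × KM = (-72, -24, -72).
Using K: α has equation -72x - 24y - 72z = -264.
sin θ = |n·v| / (|n||v|) = |360| / (√10944 · √35) = 0.58168.
θ ≈ 35.57°.

35.57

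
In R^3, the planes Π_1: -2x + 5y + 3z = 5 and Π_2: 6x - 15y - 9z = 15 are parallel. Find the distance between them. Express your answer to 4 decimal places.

1.6222

Rescale Π_2 by 1/(-3): -2x + 5y + 3z = -5. Then distance = |5 − (-5)| / √38 ≈ 1.6222.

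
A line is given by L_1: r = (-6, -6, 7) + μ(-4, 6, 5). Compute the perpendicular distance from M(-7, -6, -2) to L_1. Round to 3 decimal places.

7.757

Taking (-6, -6, 7) on L_1 with direction v = (-4, 6, 5): w = M − (-6, -6, 7) = (-1, 0, -9), and w × v = (54, 41, -6).
Distance = |w × v| / |v| = √4633 / √77 ≈ 7.757.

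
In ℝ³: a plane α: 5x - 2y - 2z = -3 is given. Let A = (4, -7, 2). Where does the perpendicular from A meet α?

Foot = A − λn with λ = (n·A − d)/|n|² = (30 − (-3))/33 = 1.
Foot = (4, -7, 2) − 1·(5, -2, -2) = (-1, -5, 4).

(-1, -5, 4)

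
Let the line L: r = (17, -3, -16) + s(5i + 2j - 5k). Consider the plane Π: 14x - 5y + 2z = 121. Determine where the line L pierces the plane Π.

Substitute r = (17, -3, -16) + t(5, 2, -5) into the plane: 221 + 50t = 121, so t = -2.
Intersection: (17, -3, -16) + (-2)·(5, 2, -5) = (7, -7, -6).

(7, -7, -6)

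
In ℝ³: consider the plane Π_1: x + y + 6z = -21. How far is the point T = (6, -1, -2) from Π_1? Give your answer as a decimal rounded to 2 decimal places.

n·T − d = (1)·(6) + (1)·(-1) + (6)·(-2) − (-21) = 14; |n| = √38.
Distance = |14| / √38 = 14/√38 ≈ 2.27.

2.27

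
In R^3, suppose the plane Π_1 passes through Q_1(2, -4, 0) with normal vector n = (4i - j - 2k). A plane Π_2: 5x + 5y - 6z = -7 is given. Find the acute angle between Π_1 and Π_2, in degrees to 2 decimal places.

50.55

Π_1: n·r = n·Q_1 gives 4x - y - 2z = 12.
cos θ = |n₁·n₂| / (|n₁||n₂|) = |27| / (√21 · √86).
θ = arccos(0.63534) ≈ 50.55°.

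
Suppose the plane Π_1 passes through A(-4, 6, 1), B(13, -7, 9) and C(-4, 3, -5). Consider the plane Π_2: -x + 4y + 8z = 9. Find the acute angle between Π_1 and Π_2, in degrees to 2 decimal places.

AB = (17, -13, 8), AC = (0, -3, -6); a normal to Π_1 is AB × AC = (102, 102, -51).
Using A: Π_1 has equation 102x + 102y - 51z = 153.
cos θ = |n₁·n₂| / (|n₁||n₂|) = |-102| / (√23409 · √81).
θ = arccos(0.07407) ≈ 85.75°.

85.75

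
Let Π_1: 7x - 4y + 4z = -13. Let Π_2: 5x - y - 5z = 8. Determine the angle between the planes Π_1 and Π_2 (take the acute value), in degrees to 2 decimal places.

72.81

cos θ = |n₁·n₂| / (|n₁||n₂|) = |19| / (√81 · √51).
θ = arccos(0.29561) ≈ 72.81°.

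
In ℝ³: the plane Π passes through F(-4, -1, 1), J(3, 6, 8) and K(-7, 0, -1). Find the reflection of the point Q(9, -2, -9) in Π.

(-9, -8, 15)

FJ = (7, 7, 7), FK = (-3, 1, -2); a normal to Π is FJ × FK = (-21, -7, 28).
Using F: Π has equation -21x - 7y + 28z = 119.
λ = (n·Q − d)/|n|² = (-427 − 119)/1274 = -3/7.
Reflection = Q − 2λn = (9, -2, -9) − (-6/7)·(-21, -7, 28) = (-9, -8, 15).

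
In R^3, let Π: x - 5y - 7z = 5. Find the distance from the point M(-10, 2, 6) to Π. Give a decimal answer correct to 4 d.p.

7.7365

n·M − d = (1)·(-10) + (-5)·(2) + (-7)·(6) − 5 = -67; |n| = √75.
Distance = |-67| / √75 = 67/√75 ≈ 7.7365.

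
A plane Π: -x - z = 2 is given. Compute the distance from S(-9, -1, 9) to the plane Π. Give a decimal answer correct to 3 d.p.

1.414

n·S − d = (-1)·(-9) + (0)·(-1) + (-1)·(9) − 2 = -2; |n| = √2.
Distance = |-2| / √2 = 2/√2 ≈ 1.414.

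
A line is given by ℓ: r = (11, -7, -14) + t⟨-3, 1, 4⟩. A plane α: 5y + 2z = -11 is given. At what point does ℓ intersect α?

(-1, -3, 2)

Substitute r = (11, -7, -14) + t(-3, 1, 4) into the plane: -63 + 13t = -11, so t = 4.
Intersection: (11, -7, -14) + 4·(-3, 1, 4) = (-1, -3, 2).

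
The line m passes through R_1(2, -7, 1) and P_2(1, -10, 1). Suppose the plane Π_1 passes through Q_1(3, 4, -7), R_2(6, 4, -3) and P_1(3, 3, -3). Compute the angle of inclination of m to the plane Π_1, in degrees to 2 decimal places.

A direction vector for m is P_2 − R_1 = (-1, -3, 0).
Q_1R_2 = (3, 0, 4), Q_1P_1 = (0, -1, 4); a normal to Π_1 is Q_1R_2 × Q_1P_1 = (4, -12, -3).
Using Q_1: Π_1 has equation 4x - 12y - 3z = -15.
sin θ = |n·v| / (|n||v|) = |32| / (√169 · √10) = 0.77841.
θ ≈ 51.11°.

51.11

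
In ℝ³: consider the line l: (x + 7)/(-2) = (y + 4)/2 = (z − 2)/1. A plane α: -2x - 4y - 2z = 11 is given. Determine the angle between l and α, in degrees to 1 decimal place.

l has direction (-2, 2, 1) through (-7, -4, 2).
sin θ = |n·v| / (|n||v|) = |-6| / (√24 · √9) = 0.40825.
θ ≈ 24.1°.

24.1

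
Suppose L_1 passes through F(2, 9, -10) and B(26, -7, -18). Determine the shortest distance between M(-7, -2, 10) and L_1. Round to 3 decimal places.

23.608

A direction vector for L_1 is B − F = (24, -16, -8).
Taking (2, 9, -10) on L_1 with direction v = (24, -16, -8): w = M − (2, 9, -10) = (-9, -11, 20), and w × v = (408, 408, 408).
Distance = |w × v| / |v| = √499392 / √896 ≈ 23.608.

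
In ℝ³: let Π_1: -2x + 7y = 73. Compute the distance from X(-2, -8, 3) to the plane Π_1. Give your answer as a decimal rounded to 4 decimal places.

n·X − d = (-2)·(-2) + (7)·(-8) + (0)·(3) − 73 = -125; |n| = √53.
Distance = |-125| / √53 = 125/√53 ≈ 17.1701.

17.1701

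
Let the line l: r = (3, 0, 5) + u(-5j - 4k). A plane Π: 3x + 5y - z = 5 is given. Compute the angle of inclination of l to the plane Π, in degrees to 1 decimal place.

sin θ = |n·v| / (|n||v|) = |-21| / (√35 · √41) = 0.55436.
θ ≈ 33.7°.

33.7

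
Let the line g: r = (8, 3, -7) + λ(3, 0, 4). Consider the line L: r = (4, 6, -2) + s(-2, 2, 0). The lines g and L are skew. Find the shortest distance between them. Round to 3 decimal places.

2.967

Common perpendicular direction n = (3, 0, 4) × (-2, 2, 0) = (-8, -8, 6).
With w = (4, 6, -2) − (8, 3, -7) = (-4, 3, 5), w · n = 38.
Distance = |w · n| / |n| = |38| / √164 ≈ 2.967.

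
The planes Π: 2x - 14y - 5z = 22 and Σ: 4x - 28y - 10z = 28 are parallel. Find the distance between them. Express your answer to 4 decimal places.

0.5333

Rescale Σ by 1/2: 2x - 14y - 5z = 14. Then distance = |22 − 14| / √225 ≈ 0.5333.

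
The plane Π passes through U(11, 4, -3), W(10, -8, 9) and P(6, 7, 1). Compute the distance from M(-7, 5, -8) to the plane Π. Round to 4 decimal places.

14.8824

UW = (-1, -12, 12), UP = (-5, 3, 4); a normal to Π is UW × UP = (-84, -56, -63).
Using U: Π has equation -84x - 56y - 63z = -959.
n·M − d = (-84)·(-7) + (-56)·(5) + (-63)·(-8) − (-959) = 1771; |n| = √14161.
Distance = |1771| / √14161 = 1771/√14161 ≈ 14.8824.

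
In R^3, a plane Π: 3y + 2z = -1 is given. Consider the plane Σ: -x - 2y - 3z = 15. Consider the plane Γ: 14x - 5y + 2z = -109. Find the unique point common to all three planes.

(-6, 3, -5)

Solving the 3×3 linear system 3y + 2z = -1, -x - 2y - 3z = 15, 14x - 5y + 2z = -109 (e.g. by elimination or Cramer's rule, determinant = -54) gives (-6, 3, -5).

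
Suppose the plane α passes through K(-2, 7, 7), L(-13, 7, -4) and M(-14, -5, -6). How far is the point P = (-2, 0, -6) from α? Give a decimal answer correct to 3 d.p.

8.765

KL = (-11, 0, -11), KM = (-12, -12, -13); a normal to α is KL × KM = (-132, -11, 132).
Using K: α has equation -132x - 11y + 132z = 1111.
n·P − d = (-132)·(-2) + (-11)·(0) + (132)·(-6) − 1111 = -1639; |n| = √34969.
Distance = |-1639| / √34969 = 1639/√34969 ≈ 8.765.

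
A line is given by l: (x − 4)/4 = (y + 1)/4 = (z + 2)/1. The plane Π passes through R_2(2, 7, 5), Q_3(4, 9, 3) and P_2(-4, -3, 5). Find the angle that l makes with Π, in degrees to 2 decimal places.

l has direction (4, 4, 1) through (4, -1, -2).
R_2Q_3 = (2, 2, -2), R_2P_2 = (-6, -10, 0); a normal to Π is R_2Q_3 × R_2P_2 = (-20, 12, -8).
Using R_2: Π has equation -20x + 12y - 8z = 4.
sin θ = |n·v| / (|n||v|) = |-40| / (√608 · √33) = 0.28239.
θ ≈ 16.40°.

16.40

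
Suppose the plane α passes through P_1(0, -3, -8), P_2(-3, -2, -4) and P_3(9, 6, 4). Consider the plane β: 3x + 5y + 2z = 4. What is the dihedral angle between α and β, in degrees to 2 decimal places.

P_1P_2 = (-3, 1, 4), P_1P_3 = (9, 9, 12); a normal to α is P_1P_2 × P_1P_3 = (-24, 72, -36).
Using P_1: α has equation -24x + 72y - 36z = 72.
cos θ = |n₁·n₂| / (|n₁||n₂|) = |216| / (√7056 · √38).
θ = arccos(0.41714) ≈ 65.35°.

65.35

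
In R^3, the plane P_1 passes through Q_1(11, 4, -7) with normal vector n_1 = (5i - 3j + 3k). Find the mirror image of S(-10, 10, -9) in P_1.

P_1: n_1·r = n_1·Q_1 gives 5x - 3y + 3z = 22.
λ = (n·S − d)/|n|² = (-107 − 22)/43 = -3.
Reflection = S − 2λn = (-10, 10, -9) − (-6)·(5, -3, 3) = (20, -8, 9).

(20, -8, 9)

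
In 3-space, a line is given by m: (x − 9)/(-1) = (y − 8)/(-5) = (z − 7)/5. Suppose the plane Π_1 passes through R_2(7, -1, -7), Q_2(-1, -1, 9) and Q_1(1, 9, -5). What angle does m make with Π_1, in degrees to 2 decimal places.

m has direction (-1, -5, 5) through (9, 8, 7).
R_2Q_2 = (-8, 0, 16), R_2Q_1 = (-6, 10, 2); a normal to Π_1 is R_2Q_2 × R_2Q_1 = (-160, -80, -80).
Using R_2: Π_1 has equation -160x - 80y - 80z = -480.
sin θ = |n·v| / (|n||v|) = |160| / (√38400 · √51) = 0.11433.
θ ≈ 6.57°.

6.57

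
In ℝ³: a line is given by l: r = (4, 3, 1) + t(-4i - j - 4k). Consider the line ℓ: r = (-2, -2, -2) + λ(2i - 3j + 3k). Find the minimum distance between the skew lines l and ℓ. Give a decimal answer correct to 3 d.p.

1.339

Common perpendicular direction n = (-4, -1, -4) × (2, -3, 3) = (-15, 4, 14).
With w = (-2, -2, -2) − (4, 3, 1) = (-6, -5, -3), w · n = 28.
Distance = |w · n| / |n| = |28| / √437 ≈ 1.339.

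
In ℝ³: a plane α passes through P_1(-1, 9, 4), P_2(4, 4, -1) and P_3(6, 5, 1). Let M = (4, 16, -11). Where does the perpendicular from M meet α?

(1, 4, -2)

P_1P_2 = (5, -5, -5), P_1P_3 = (7, -4, -3); a normal to α is P_1P_2 × P_1P_3 = (-5, -20, 15).
Using P_1: α has equation -5x - 20y + 15z = -115.
Foot = M − λn with λ = (n·M − d)/|n|² = (-505 − (-115))/650 = -3/5.
Foot = (4, 16, -11) − (-3/5)·(-5, -20, 15) = (1, 4, -2).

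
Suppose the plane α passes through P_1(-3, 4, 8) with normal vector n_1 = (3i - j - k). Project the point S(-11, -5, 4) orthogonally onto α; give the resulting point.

(-8, -6, 3)

α: n_1·r = n_1·P_1 gives 3x - y - z = -21.
Foot = S − λn with λ = (n·S − d)/|n|² = (-32 − (-21))/11 = -1.
Foot = (-11, -5, 4) − (-1)·(3, -1, -1) = (-8, -6, 3).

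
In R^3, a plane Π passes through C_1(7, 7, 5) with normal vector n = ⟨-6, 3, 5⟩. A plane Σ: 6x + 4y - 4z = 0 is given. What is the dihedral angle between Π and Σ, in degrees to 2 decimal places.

50.38

Π: n·r = n·C_1 gives -6x + 3y + 5z = 4.
cos θ = |n₁·n₂| / (|n₁||n₂|) = |-44| / (√70 · √68).
θ = arccos(0.63775) ≈ 50.38°.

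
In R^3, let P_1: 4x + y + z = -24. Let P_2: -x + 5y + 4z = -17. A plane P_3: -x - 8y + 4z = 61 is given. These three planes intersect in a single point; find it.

Solving the 3×3 linear system 4x + y + z = -24, -x + 5y + 4z = -17, -x - 8y + 4z = 61 (e.g. by elimination or Cramer's rule, determinant = 221) gives (-5, -6, 2).

(-5, -6, 2)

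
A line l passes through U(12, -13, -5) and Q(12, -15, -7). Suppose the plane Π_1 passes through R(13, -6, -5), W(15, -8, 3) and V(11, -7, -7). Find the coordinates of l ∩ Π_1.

(12, -9, -1)

A direction vector for l is Q − U = (0, -2, -2).
RW = (2, -2, 8), RV = (-2, -1, -2); a normal to Π_1 is RW × RV = (12, -12, -6).
Using R: Π_1 has equation 12x - 12y - 6z = 258.
Substitute r = (12, -13, -5) + t(0, -2, -2) into the plane: 330 + 36t = 258, so t = -2.
Intersection: (12, -13, -5) + (-2)·(0, -2, -2) = (12, -9, -1).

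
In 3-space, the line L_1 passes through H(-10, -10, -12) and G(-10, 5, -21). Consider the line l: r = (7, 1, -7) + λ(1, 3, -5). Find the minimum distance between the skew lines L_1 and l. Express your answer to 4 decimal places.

19.3783

A direction vector for L_1 is G − H = (0, 15, -9).
Common perpendicular direction n = (0, 15, -9) × (1, 3, -5) = (-48, -9, -15).
With w = (7, 1, -7) − (-10, -10, -12) = (17, 11, 5), w · n = -990.
Distance = |w · n| / |n| = |-990| / √2610 ≈ 19.3783.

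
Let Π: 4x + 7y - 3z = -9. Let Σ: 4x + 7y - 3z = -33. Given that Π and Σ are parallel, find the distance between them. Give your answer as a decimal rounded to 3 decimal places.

Same normal n = (4, 7, -3) with |n| = √74; distance = |-9 − (-33)| / |n| = 24/√74 ≈ 2.790.

2.790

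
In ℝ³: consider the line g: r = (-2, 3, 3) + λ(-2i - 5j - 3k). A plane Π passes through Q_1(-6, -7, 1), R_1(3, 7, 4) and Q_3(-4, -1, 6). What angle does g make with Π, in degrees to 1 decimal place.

Q_1R_1 = (9, 14, 3), Q_1Q_3 = (2, 6, 5); a normal to Π is Q_1R_1 × Q_1Q_3 = (52, -39, 26).
Using Q_1: Π has equation 52x - 39y + 26z = -13.
sin θ = |n·v| / (|n||v|) = |13| / (√4901 · √38) = 0.03012.
θ ≈ 1.7°.

1.7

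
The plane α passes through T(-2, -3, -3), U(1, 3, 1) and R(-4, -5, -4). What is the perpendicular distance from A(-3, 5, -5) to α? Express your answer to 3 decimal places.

6.698

TU = (3, 6, 4), TR = (-2, -2, -1); a normal to α is TU × TR = (2, -5, 6).
Using T: α has equation 2x - 5y + 6z = -7.
n·A − d = (2)·(-3) + (-5)·(5) + (6)·(-5) − (-7) = -54; |n| = √65.
Distance = |-54| / √65 = 54/√65 ≈ 6.698.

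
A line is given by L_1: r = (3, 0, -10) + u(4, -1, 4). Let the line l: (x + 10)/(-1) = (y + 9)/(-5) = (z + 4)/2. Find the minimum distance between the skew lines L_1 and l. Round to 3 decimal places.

l has direction (-1, -5, 2) through (-10, -9, -4).
Common perpendicular direction n = (4, -1, 4) × (-1, -5, 2) = (18, -12, -21).
With w = (-10, -9, -4) − (3, 0, -10) = (-13, -9, 6), w · n = -252.
Distance = |w · n| / |n| = |-252| / √909 ≈ 8.358.

8.358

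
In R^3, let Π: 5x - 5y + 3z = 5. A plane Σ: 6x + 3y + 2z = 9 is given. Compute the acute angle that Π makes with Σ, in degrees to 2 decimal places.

cos θ = |n₁·n₂| / (|n₁||n₂|) = |21| / (√59 · √49).
θ = arccos(0.39057) ≈ 67.01°.

67.01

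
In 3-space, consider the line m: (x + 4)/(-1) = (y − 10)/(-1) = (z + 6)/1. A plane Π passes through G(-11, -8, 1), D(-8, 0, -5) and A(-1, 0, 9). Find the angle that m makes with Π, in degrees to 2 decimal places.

18.76

m has direction (-1, -1, 1) through (-4, 10, -6).
GD = (3, 8, -6), GA = (10, 8, 8); a normal to Π is GD × GA = (112, -84, -56).
Using G: Π has equation 112x - 84y - 56z = -616.
sin θ = |n·v| / (|n||v|) = |-84| / (√22736 · √3) = 0.32163.
θ ≈ 18.76°.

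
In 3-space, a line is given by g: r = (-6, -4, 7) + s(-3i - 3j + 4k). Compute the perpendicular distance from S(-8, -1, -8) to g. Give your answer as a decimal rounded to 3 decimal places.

Taking (-6, -4, 7) on g with direction v = (-3, -3, 4): w = S − (-6, -4, 7) = (-2, 3, -15), and w × v = (-33, 53, 15).
Distance = |w × v| / |v| = √4123 / √34 ≈ 11.012.

11.012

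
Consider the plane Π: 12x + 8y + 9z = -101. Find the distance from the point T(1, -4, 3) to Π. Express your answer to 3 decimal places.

n·T − d = (12)·(1) + (8)·(-4) + (9)·(3) − (-101) = 108; |n| = √289.
Distance = |108| / √289 = 108/√289 ≈ 6.353.

6.353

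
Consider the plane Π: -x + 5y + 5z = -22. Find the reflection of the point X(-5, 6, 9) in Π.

λ = (n·X − d)/|n|² = (80 − (-22))/51 = 2.
Reflection = X − 2λn = (-5, 6, 9) − 4·(-1, 5, 5) = (-1, -14, -11).

(-1, -14, -11)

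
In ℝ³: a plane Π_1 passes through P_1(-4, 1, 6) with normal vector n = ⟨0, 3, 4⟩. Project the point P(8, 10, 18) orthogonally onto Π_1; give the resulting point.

Π_1: n·r = n·P_1 gives 3y + 4z = 27.
Foot = P − λn with λ = (n·P − d)/|n|² = (102 − 27)/25 = 3.
Foot = (8, 10, 18) − 3·(0, 3, 4) = (8, 1, 6).

(8, 1, 6)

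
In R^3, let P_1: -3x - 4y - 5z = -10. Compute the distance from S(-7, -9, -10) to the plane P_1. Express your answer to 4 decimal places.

n·S − d = (-3)·(-7) + (-4)·(-9) + (-5)·(-10) − (-10) = 117; |n| = √50.
Distance = |117| / √50 = 117/√50 ≈ 16.5463.

16.5463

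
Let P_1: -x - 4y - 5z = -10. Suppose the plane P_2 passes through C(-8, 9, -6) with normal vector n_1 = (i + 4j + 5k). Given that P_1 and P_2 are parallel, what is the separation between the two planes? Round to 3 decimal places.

P_2: n_1·r = n_1·C gives x + 4y + 5z = -2.
Rescale P_2 by 1/(-1): -x - 4y - 5z = 2. Then distance = |-10 − 2| / √42 ≈ 1.852.

1.852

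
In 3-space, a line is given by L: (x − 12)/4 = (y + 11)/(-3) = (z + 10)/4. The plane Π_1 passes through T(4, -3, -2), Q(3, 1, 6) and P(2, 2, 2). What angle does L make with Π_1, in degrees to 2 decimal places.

L has direction (4, -3, 4) through (12, -11, -10).
TQ = (-1, 4, 8), TP = (-2, 5, 4); a normal to Π_1 is TQ × TP = (-24, -12, 3).
Using T: Π_1 has equation -24x - 12y + 3z = -66.
sin θ = |n·v| / (|n||v|) = |-48| / (√729 · √41) = 0.27764.
θ ≈ 16.12°.

16.12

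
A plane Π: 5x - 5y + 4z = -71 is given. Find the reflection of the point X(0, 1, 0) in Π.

(-10, 11, -8)

λ = (n·X − d)/|n|² = (-5 − (-71))/66 = 1.
Reflection = X − 2λn = (0, 1, 0) − 2·(5, -5, 4) = (-10, 11, -8).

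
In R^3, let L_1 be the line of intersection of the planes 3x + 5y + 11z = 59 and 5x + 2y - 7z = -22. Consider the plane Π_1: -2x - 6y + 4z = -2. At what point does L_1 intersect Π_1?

Direction of L_1: (3, 5, 11) × (5, 2, -7) = (-57, 76, -19).
A point on L_1: solving the two plane equations with x = -6 gives (-6, 11, 2).
Substitute r = (-6, 11, 2) + t(-57, 76, -19) into the plane: -46 + (-418)t = -2, so t = -2/19.
Intersection: (-6, 11, 2) + (-2/19)·(-57, 76, -19) = (0, 3, 4).

(0, 3, 4)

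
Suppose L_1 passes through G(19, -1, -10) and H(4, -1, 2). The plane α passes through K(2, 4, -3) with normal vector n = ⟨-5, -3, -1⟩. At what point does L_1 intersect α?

A direction vector for L_1 is H − G = (-15, 0, 12).
α: n·r = n·K gives -5x - 3y - z = -19.
Substitute r = (19, -1, -10) + t(-15, 0, 12) into the plane: -82 + 63t = -19, so t = 1.
Intersection: (19, -1, -10) + 1·(-15, 0, 12) = (4, -1, 2).

(4, -1, 2)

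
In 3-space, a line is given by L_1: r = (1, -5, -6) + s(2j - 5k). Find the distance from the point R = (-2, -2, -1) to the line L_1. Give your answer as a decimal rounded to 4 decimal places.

Taking (1, -5, -6) on L_1 with direction v = (0, 2, -5): w = R − (1, -5, -6) = (-3, 3, 5), and w × v = (-25, -15, -6).
Distance = |w × v| / |v| = √886 / √29 ≈ 5.5274.

5.5274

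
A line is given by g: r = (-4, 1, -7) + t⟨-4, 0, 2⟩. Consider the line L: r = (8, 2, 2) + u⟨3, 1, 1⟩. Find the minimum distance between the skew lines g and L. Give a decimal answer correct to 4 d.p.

Common perpendicular direction n = (-4, 0, 2) × (3, 1, 1) = (-2, 10, -4).
With w = (8, 2, 2) − (-4, 1, -7) = (12, 1, 9), w · n = -50.
Distance = |w · n| / |n| = |-50| / √120 ≈ 4.5644.

4.5644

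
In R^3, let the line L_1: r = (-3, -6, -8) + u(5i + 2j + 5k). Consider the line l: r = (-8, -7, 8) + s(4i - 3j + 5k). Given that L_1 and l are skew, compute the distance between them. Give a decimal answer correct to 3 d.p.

14.212

Common perpendicular direction n = (5, 2, 5) × (4, -3, 5) = (25, -5, -23).
With w = (-8, -7, 8) − (-3, -6, -8) = (-5, -1, 16), w · n = -488.
Distance = |w · n| / |n| = |-488| / √1179 ≈ 14.212.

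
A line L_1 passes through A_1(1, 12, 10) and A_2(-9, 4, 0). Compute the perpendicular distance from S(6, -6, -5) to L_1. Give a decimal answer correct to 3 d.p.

18.668

A direction vector for L_1 is A_2 − A_1 = (-10, -8, -10).
Taking (1, 12, 10) on L_1 with direction v = (-10, -8, -10): w = S − (1, 12, 10) = (5, -18, -15), and w × v = (60, 200, -220).
Distance = |w × v| / |v| = √92000 / √264 ≈ 18.668.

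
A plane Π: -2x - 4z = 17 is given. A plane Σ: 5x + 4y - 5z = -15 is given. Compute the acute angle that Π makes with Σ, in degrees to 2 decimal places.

cos θ = |n₁·n₂| / (|n₁||n₂|) = |10| / (√20 · √66).
θ = arccos(0.27524) ≈ 74.02°.

74.02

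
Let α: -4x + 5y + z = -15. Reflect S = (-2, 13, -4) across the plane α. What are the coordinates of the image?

λ = (n·S − d)/|n|² = (69 − (-15))/42 = 2.
Reflection = S − 2λn = (-2, 13, -4) − 4·(-4, 5, 1) = (14, -7, -8).

(14, -7, -8)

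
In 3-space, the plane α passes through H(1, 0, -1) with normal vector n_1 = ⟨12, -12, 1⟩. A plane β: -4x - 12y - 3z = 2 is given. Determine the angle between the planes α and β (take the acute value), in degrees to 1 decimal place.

65.1

α: n_1·r = n_1·H gives 12x - 12y + z = 11.
cos θ = |n₁·n₂| / (|n₁||n₂|) = |93| / (√289 · √169).
θ = arccos(0.42081) ≈ 65.1°.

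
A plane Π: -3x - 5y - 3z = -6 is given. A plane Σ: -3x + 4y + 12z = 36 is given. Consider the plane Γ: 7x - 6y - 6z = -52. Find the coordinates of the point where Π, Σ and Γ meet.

Solving the 3×3 linear system -3x - 5y - 3z = -6, -3x + 4y + 12z = 36, 7x - 6y - 6z = -52 (e.g. by elimination or Cramer's rule, determinant = -444) gives (-4, 3, 1).

(-4, 3, 1)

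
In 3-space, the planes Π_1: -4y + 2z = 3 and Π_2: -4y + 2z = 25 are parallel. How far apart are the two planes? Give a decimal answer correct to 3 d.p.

4.919

Same normal n = (0, -4, 2) with |n| = √20; distance = |3 − 25| / |n| = 22/√20 ≈ 4.919.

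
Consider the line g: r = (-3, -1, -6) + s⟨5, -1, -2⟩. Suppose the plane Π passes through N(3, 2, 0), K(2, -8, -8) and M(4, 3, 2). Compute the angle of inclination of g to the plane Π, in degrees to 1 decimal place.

54.5

NK = (-1, -10, -8), NM = (1, 1, 2); a normal to Π is NK × NM = (-12, -6, 9).
Using N: Π has equation -12x - 6y + 9z = -48.
sin θ = |n·v| / (|n||v|) = |-72| / (√261 · √30) = 0.81368.
θ ≈ 54.5°.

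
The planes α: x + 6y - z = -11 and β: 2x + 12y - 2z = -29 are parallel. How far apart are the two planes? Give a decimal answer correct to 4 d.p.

Rescale β by 1/2: x + 6y - z = -29/2. Then distance = |-11 − (-29/2)| / √38 ≈ 0.5678.

0.5678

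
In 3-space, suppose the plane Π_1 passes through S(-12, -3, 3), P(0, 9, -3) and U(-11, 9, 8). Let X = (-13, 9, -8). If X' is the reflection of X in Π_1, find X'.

SP = (12, 12, -6), SU = (1, 12, 5); a normal to Π_1 is SP × SU = (132, -66, 132).
Using S: Π_1 has equation 132x - 66y + 132z = -990.
λ = (n·X − d)/|n|² = (-3366 − (-990))/39204 = -2/33.
Reflection = X − 2λn = (-13, 9, -8) − (-4/33)·(132, -66, 132) = (3, 1, 8).

(3, 1, 8)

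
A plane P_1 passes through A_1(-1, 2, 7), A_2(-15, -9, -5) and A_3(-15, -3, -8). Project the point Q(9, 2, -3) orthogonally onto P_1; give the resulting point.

A_1A_2 = (-14, -11, -12), A_1A_3 = (-14, -5, -15); a normal to P_1 is A_1A_2 × A_1A_3 = (105, -42, -84).
Using A_1: P_1 has equation 105x - 42y - 84z = -777.
Foot = Q − λn with λ = (n·Q − d)/|n|² = (1113 − (-777))/19845 = 2/21.
Foot = (9, 2, -3) − (2/21)·(105, -42, -84) = (-1, 6, 5).

(-1, 6, 5)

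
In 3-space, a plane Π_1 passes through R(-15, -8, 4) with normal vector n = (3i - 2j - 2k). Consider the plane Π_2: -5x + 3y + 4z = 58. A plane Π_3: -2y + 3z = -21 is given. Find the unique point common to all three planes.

(-7, 9, -1)

Π_1: n·r = n·R gives 3x - 2y - 2z = -37.
Solving the 3×3 linear system 3x - 2y - 2z = -37, -5x + 3y + 4z = 58, -2y + 3z = -21 (e.g. by elimination or Cramer's rule, determinant = 1) gives (-7, 9, -1).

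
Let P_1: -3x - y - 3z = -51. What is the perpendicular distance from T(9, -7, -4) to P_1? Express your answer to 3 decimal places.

n·T − d = (-3)·(9) + (-1)·(-7) + (-3)·(-4) − (-51) = 43; |n| = √19.
Distance = |43| / √19 = 43/√19 ≈ 9.865.

9.865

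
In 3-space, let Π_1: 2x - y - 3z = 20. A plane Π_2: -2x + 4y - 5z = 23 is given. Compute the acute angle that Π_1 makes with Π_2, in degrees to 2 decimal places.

73.81

cos θ = |n₁·n₂| / (|n₁||n₂|) = |7| / (√14 · √45).
θ = arccos(0.27889) ≈ 73.81°.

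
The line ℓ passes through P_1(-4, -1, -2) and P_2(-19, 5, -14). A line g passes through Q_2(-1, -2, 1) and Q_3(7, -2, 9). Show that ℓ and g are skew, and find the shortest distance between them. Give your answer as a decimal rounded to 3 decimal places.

A direction vector for ℓ is P_2 − P_1 = (-15, 6, -12).
A direction vector for g is Q_3 − Q_2 = (8, 0, 8).
Common perpendicular direction n = (-15, 6, -12) × (8, 0, 8) = (48, 24, -48).
With w = (-1, -2, 1) − (-4, -1, -2) = (3, -1, 3), w · n = -24.
Since n ≠ 0 the lines are not parallel, and w · n = -24 ≠ 0 so they do not intersect; hence they are skew.
Distance = |w · n| / |n| = |-24| / √5184 ≈ 0.333.

0.333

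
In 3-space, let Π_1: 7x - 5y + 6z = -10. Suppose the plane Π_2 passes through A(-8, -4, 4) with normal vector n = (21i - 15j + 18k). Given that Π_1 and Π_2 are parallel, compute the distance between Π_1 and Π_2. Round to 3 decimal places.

0.191

Π_2: n·r = n·A gives 21x - 15y + 18z = -36.
Rescale Π_2 by 1/3: 7x - 5y + 6z = -12. Then distance = |-10 − (-12)| / √110 ≈ 0.191.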